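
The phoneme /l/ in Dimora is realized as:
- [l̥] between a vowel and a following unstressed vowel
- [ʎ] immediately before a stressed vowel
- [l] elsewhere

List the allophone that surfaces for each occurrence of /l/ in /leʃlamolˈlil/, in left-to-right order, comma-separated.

[l], [l], [l], [ʎ], [l]

Occurrence 1 (position 1): no conditioning environment matches → elsewhere allophone [l].
Occurrence 2 (position 4): no conditioning environment matches → elsewhere allophone [l].
Occurrence 3 (position 8): no conditioning environment matches → elsewhere allophone [l].
Occurrence 4 (position 9): immediately before a stressed vowel → [ʎ].
Occurrence 5 (position 11): no conditioning environment matches → elsewhere allophone [l].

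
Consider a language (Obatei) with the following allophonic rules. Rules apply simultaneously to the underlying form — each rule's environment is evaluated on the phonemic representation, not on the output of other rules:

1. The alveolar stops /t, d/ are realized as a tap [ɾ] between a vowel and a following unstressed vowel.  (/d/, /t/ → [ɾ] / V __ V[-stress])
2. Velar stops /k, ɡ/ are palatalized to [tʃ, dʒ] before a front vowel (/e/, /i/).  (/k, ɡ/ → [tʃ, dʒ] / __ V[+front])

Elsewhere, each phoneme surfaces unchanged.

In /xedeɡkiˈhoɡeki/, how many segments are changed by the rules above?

4

Segments that undergo a rule: /d/ → [ɾ] (rule 1); /k/ → [tʃ] (rule 2); /ɡ/ → [dʒ] (rule 2); /k/ → [tʃ] (rule 2).
All other segments surface unchanged.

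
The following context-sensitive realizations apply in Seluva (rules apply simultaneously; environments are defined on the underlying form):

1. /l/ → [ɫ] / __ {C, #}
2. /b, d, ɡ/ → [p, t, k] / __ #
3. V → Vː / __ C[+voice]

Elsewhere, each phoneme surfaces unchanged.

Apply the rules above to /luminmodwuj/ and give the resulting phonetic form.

/l/ — word-initial; rule 1 does not apply here → [l].
/u/ meets the environment for rule 3 (before a voiced consonant) → [uː].
/m/ — not in any rule's target class → [m].
/i/ (between /m/ and /n/) occurs before a voiced consonant → [iː] by rule 3.
/n/ — not in any rule's target class → [n].
/m/ stays [m].
/o/ (between /m/ and /d/) occurs before a voiced consonant → [oː] by rule 3.
/d/ (between /o/ and /w/) is in the target of rule 2 but the environment (word-finally) is not met → [d].
/w/ (between /d/ and /u/): no rule targets it → [w].
/u/ (between /w/ and /j/) occurs before a voiced consonant → [uː] by rule 3.
/j/ stays [j].

[luːmiːnmoːdwuːj]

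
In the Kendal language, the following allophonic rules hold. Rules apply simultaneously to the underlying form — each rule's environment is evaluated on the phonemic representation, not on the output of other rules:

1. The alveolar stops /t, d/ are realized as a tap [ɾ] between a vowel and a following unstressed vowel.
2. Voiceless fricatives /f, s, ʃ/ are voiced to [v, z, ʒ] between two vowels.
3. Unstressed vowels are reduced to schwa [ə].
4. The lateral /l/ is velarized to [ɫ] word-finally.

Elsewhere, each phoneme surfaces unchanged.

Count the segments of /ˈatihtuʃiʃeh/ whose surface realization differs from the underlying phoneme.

Segments that undergo a rule: /t/ → [ɾ] (rule 1); /i/ → [ə] (rule 3); /u/ → [ə] (rule 3); /ʃ/ → [ʒ] (rule 2); /i/ → [ə] (rule 3); /ʃ/ → [ʒ] (rule 2); /e/ → [ə] (rule 3).
All other segments surface unchanged.

7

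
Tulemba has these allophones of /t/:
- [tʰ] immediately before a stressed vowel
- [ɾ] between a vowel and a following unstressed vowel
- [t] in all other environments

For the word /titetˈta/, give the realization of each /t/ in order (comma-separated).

Occurrence 1 (position 1): no conditioning environment matches → elsewhere allophone [t].
Occurrence 2 (position 3): between a vowel and an unstressed vowel → [ɾ].
Occurrence 3 (position 5): no conditioning environment matches → elsewhere allophone [t].
Occurrence 4 (position 6): immediately before a stressed vowel → [tʰ].

[t], [ɾ], [t], [tʰ]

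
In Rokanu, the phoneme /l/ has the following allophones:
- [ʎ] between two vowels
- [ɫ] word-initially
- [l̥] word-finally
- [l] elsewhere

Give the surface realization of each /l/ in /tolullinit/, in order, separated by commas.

Occurrence 1 (position 3): between two vowels → [ʎ].
Occurrence 2 (position 5): no conditioning environment matches → elsewhere allophone [l].
Occurrence 3 (position 6): no conditioning environment matches → elsewhere allophone [l].

[ʎ], [l], [l]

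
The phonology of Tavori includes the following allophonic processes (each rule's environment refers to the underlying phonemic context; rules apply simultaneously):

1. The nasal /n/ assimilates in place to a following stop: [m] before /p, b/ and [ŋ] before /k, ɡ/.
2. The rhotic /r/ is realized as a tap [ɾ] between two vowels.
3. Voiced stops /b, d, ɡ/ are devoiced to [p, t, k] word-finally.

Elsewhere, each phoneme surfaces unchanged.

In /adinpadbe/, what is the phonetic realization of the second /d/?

[d]

/d/ (between /a/ and /b/) is in the target of rule 3 but the environment (word-finally) is not met → [d].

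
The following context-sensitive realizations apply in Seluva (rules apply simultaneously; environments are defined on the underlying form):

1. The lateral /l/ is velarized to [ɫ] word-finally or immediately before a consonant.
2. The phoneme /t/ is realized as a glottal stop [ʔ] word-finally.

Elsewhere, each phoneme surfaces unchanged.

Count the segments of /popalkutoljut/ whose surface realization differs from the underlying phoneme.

3

Segments that undergo a rule: /l/ → [ɫ] (rule 1); /l/ → [ɫ] (rule 1); /t/ → [ʔ] (rule 2).
All other segments surface unchanged.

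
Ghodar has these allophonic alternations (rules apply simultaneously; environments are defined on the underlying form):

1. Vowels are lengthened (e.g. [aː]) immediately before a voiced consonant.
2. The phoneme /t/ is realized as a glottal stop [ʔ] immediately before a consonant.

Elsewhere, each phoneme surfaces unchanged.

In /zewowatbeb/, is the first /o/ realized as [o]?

No

/o/ (between /w/ and /w/) occurs before a voiced consonant → [oː] by rule 1.
The actual realization is [oː], not [o].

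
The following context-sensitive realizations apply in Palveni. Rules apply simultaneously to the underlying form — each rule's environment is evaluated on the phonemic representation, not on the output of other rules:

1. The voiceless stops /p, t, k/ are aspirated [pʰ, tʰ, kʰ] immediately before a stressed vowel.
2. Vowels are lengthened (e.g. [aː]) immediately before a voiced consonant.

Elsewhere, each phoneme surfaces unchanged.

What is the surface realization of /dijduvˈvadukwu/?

[diːjduːvˈvaːdukwu]

/d/ (word-initial): no rule targets it → [d].
/i/ (between /d/ and /j/): before a voiced consonant, so rule 2 applies → [iː].
/j/ (between /i/ and /d/): no rule targets it → [j].
/d/ — not in any rule's target class → [d].
Rule 2 applies to /u/ (between /d/ and /v/: before a voiced consonant) → [uː].
/v/ (between /u/ and /v/) is unaffected → [v].
/v/ — not in any rule's target class → [v].
/a/ meets the environment for rule 2 (before a voiced consonant) → [aː].
/d/ (between /a/ and /u/): no rule targets it → [d].
/u/ (between /d/ and /k/) is in the target of rule 2 but the environment (before a voiced consonant) is not met → [u].
/k/ (between /u/ and /w/) fails the environment for rule 1, so it stays [k].
/w/ — not in any rule's target class → [w].
/u/ (word-final): rule 2 targets it, but not before a voiced consonant → unchanged [u].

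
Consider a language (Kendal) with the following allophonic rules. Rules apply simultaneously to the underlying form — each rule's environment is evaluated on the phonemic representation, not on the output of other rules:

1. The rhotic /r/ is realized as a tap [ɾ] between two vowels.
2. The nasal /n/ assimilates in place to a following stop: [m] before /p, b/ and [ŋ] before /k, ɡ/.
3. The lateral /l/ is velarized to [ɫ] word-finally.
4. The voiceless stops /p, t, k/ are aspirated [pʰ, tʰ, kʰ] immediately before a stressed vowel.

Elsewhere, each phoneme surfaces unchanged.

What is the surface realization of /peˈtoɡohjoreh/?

/p/ (word-initial) is in the target of rule 4 but the environment (immediately before a stressed vowel) is not met → [p].
/e/ (between /p/ and /t/) is unaffected → [e].
/t/ — between /e/ and /o/, immediately before a stressed vowel — surfaces as [tʰ] (rule 4).
/o/ — not in any rule's target class → [o].
/ɡ/ stays [ɡ].
/o/ (between /ɡ/ and /h/) is unaffected → [o].
/h/ (between /o/ and /j/): no rule targets it → [h].
/j/ — not in any rule's target class → [j].
/o/ stays [o].
/r/ (between /o/ and /e/): between two vowels, so rule 1 applies → [ɾ].
/e/ — not in any rule's target class → [e].
/h/ — not in any rule's target class → [h].

[peˈtʰoɡohjoɾeh]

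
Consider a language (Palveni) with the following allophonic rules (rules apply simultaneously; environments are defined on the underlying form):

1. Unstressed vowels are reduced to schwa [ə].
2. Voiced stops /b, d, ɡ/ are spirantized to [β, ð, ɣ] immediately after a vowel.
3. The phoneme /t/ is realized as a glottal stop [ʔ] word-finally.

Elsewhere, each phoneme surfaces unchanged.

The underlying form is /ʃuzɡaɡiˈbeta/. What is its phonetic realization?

[ʃəzɡəɣəˈβetə]

/ʃ/ (word-initial) is unaffected → [ʃ].
/u/ (between /ʃ/ and /z/) occurs in an unstressed syllable → [ə] by rule 1.
/z/ stays [z].
/ɡ/ (between /z/ and /a/): rule 2 targets it, but not immediately after a vowel → unchanged [ɡ].
Rule 1 applies to /a/ (between /ɡ/ and /ɡ/: in an unstressed syllable) → [ə].
/ɡ/ (between /a/ and /i/): immediately after a vowel, so rule 2 applies → [ɣ].
/i/ (between /ɡ/ and /b/): in an unstressed syllable, so rule 1 applies → [ə].
/b/ — between /i/ and /e/, immediately after a vowel — surfaces as [β] (rule 2).
/e/ (between /b/ and /t/) fails the environment for rule 1, so it stays [e].
/t/ (between /e/ and /a/) fails the environment for rule 3, so it stays [t].
/a/ (word-final) occurs in an unstressed syllable → [ə] by rule 1.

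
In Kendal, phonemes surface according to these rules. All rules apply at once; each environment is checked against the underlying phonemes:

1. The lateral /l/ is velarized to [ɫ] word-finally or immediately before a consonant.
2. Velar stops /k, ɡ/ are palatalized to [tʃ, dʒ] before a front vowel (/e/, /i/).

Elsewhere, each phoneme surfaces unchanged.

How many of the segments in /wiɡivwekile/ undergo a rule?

2

Segments that undergo a rule: /ɡ/ → [dʒ] (rule 2); /k/ → [tʃ] (rule 2).
All other segments surface unchanged.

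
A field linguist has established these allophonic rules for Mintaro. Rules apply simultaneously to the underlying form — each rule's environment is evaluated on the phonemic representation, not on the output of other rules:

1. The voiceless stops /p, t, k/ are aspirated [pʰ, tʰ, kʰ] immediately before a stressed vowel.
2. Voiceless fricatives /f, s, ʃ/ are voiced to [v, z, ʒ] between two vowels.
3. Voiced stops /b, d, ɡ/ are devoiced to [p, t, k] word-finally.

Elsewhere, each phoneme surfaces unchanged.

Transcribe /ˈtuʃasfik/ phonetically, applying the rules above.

[ˈtʰuʒasfik]

/t/ (word-initial): immediately before a stressed vowel, so rule 1 applies → [tʰ].
/ʃ/ (between /u/ and /a/) occurs between two vowels → [ʒ] by rule 2.
/s/ — between /a/ and /f/; rule 2 does not apply here → [s].
/f/ — between /s/ and /i/; rule 2 does not apply here → [f].
/k/ (word-final) is in the target of rule 1 but the environment (immediately before a stressed vowel) is not met → [k].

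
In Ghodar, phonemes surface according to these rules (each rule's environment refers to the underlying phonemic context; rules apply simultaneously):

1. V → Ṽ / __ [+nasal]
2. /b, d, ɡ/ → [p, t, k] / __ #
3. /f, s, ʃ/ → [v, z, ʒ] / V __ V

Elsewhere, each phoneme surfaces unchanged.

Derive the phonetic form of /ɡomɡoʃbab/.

[ɡõmɡoʃbap]

/ɡ/ (word-initial) is in the target of rule 2 but the environment (word-finally) is not met → [ɡ].
/o/ — between /ɡ/ and /m/, before a nasal consonant — surfaces as [õ] (rule 1).
/m/ (between /o/ and /ɡ/): no rule targets it → [m].
/ɡ/ (between /m/ and /o/) fails the environment for rule 2, so it stays [ɡ].
/o/ (between /ɡ/ and /ʃ/): rule 1 targets it, but not before a nasal consonant → unchanged [o].
/ʃ/ (between /o/ and /b/) is in the target of rule 3 but the environment (between two vowels) is not met → [ʃ].
/b/ (between /ʃ/ and /a/): rule 2 targets it, but not word-finally → unchanged [b].
/a/ (between /b/ and /b/) fails the environment for rule 1, so it stays [a].
Rule 2 applies to /b/ (word-final: word-finally) → [p].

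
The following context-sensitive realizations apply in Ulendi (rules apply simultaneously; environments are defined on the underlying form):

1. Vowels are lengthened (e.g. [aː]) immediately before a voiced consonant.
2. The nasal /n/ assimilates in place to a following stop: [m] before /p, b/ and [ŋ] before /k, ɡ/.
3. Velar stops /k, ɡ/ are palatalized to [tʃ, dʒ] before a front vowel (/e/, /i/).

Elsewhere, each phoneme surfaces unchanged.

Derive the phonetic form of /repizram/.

/r/ stays [r].
/e/ — between /r/ and /p/; rule 1 does not apply here → [e].
/p/ (between /e/ and /i/): no rule targets it → [p].
/i/ (between /p/ and /z/): before a voiced consonant, so rule 1 applies → [iː].
/z/ (between /i/ and /r/): no rule targets it → [z].
/r/ stays [r].
Rule 1 applies to /a/ (between /r/ and /m/: before a voiced consonant) → [aː].
/m/ (word-final) is unaffected → [m].

[repiːzraːm]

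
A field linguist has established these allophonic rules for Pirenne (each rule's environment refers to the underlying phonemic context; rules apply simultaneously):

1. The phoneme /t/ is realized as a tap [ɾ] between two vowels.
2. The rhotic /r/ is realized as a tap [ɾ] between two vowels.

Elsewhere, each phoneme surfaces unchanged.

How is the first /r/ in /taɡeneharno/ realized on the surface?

/r/ (between /a/ and /n/) fails the environment for rule 2, so it stays [r].

[r]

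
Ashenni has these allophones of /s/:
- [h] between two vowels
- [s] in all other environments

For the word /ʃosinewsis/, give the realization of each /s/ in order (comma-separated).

[h], [s], [s]

Occurrence 1 (position 3): between two vowels → [h].
Occurrence 2 (position 8): no conditioning environment matches → elsewhere allophone [s].
Occurrence 3 (position 10): no conditioning environment matches → elsewhere allophone [s].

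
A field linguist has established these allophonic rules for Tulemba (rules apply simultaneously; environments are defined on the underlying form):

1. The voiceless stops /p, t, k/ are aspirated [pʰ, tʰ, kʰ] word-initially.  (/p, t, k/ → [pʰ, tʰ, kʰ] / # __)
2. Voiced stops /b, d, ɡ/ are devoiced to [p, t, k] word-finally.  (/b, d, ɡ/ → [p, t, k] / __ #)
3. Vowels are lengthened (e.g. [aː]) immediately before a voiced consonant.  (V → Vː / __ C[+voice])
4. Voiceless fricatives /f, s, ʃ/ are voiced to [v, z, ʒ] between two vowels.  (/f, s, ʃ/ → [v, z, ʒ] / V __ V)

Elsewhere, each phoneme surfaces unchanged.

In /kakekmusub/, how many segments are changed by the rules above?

Segments that undergo a rule: /k/ → [kʰ] (rule 1); /s/ → [z] (rule 4); /u/ → [uː] (rule 3); /b/ → [p] (rule 2).
All other segments surface unchanged.

4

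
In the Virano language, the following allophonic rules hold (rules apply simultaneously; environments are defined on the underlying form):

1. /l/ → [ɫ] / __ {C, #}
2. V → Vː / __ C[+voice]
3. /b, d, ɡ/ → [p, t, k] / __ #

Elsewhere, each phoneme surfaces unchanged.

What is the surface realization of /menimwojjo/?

/m/ (word-initial): no rule targets it → [m].
/e/ — between /m/ and /n/, before a voiced consonant — surfaces as [eː] (rule 2).
/n/ stays [n].
/i/ — between /n/ and /m/, before a voiced consonant — surfaces as [iː] (rule 2).
/m/ — not in any rule's target class → [m].
/w/ stays [w].
/o/ (between /w/ and /j/) occurs before a voiced consonant → [oː] by rule 2.
/j/ stays [j].
/j/ stays [j].
/o/ (word-final): rule 2 targets it, but not before a voiced consonant → unchanged [o].

[meːniːmwoːjjo]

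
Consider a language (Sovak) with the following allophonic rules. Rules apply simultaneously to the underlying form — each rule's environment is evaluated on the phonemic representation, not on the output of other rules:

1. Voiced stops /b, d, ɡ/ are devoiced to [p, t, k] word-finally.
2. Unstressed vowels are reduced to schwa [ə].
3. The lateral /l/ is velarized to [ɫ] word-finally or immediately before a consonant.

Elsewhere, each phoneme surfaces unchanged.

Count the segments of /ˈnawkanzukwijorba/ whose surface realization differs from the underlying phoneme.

5

Segments that undergo a rule: /a/ → [ə] (rule 2); /u/ → [ə] (rule 2); /i/ → [ə] (rule 2); /o/ → [ə] (rule 2); /a/ → [ə] (rule 2).
All other segments surface unchanged.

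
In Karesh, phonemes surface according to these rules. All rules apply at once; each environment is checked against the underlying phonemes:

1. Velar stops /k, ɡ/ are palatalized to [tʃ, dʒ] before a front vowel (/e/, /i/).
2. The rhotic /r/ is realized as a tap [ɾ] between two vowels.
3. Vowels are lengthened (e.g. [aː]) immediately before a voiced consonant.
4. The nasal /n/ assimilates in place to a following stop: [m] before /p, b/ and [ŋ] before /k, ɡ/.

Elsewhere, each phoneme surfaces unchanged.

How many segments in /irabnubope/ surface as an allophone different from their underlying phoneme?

Segments that undergo a rule: /i/ → [iː] (rule 3); /r/ → [ɾ] (rule 2); /a/ → [aː] (rule 3); /u/ → [uː] (rule 3).
All other segments surface unchanged.

4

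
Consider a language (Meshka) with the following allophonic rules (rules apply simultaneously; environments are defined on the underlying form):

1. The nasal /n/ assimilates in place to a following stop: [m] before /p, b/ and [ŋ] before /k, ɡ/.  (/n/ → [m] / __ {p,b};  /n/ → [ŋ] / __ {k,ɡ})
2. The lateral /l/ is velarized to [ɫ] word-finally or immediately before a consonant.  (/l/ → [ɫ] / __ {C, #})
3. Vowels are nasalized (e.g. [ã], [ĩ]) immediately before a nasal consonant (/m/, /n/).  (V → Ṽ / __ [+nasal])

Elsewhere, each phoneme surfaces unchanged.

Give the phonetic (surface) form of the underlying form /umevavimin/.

[ũmevavĩmĩn]

/u/ — word-initial, before a nasal consonant — surfaces as [ũ] (rule 3).
/e/ (between /m/ and /v/) fails the environment for rule 3, so it stays [e].
/a/ — between /v/ and /v/; rule 3 does not apply here → [a].
/i/ — between /v/ and /m/, before a nasal consonant — surfaces as [ĩ] (rule 3).
/i/ meets the environment for rule 3 (before a nasal consonant) → [ĩ].
/n/ — word-final; rule 1 does not apply here → [n].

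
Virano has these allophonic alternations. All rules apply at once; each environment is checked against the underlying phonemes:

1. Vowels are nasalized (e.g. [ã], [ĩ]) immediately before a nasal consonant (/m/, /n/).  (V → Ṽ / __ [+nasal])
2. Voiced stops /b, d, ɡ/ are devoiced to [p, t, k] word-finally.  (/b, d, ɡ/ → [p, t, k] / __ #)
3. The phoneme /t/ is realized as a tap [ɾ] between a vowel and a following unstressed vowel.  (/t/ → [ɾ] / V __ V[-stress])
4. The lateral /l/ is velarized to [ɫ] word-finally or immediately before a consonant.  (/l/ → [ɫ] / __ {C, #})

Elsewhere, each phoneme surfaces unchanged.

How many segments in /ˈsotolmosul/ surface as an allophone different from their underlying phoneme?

Segments that undergo a rule: /t/ → [ɾ] (rule 3); /l/ → [ɫ] (rule 4); /l/ → [ɫ] (rule 4).
All other segments surface unchanged.

3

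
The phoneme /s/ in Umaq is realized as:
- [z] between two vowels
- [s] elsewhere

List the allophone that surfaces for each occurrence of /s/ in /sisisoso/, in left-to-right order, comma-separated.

Occurrence 1 (position 1): no conditioning environment matches → elsewhere allophone [s].
Occurrence 2 (position 3): between two vowels → [z].
Occurrence 3 (position 5): between two vowels → [z].
Occurrence 4 (position 7): between two vowels → [z].

[s], [z], [z], [z]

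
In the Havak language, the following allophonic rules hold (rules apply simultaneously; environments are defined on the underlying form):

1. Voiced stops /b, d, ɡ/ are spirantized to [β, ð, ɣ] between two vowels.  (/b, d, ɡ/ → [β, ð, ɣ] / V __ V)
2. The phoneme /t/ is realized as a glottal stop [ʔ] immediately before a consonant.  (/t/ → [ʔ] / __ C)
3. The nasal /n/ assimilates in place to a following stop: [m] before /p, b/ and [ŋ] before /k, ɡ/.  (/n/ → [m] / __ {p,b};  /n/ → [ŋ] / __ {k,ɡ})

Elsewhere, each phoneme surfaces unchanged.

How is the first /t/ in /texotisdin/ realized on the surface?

/t/ (word-initial): rule 2 targets it, but not immediately before a consonant → unchanged [t].

[t]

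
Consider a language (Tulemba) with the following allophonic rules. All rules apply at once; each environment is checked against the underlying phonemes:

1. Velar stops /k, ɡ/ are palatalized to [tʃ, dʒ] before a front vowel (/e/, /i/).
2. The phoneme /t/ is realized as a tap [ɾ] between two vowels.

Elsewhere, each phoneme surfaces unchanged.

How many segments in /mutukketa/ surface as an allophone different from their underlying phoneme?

Segments that undergo a rule: /t/ → [ɾ] (rule 2); /k/ → [tʃ] (rule 1); /t/ → [ɾ] (rule 2).
All other segments surface unchanged.

3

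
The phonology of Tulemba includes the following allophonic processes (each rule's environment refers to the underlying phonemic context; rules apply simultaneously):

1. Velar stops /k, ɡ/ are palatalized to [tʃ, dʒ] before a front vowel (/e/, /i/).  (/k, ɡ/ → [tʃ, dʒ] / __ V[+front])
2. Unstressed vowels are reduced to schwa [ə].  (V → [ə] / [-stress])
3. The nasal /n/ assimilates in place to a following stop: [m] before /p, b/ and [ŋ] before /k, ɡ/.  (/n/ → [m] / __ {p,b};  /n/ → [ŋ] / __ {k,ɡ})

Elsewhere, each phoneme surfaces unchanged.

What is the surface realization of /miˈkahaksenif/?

/i/ (between /m/ and /k/) occurs in an unstressed syllable → [ə] by rule 2.
/k/ — between /i/ and /a/; rule 1 does not apply here → [k].
/a/ (between /k/ and /h/) fails the environment for rule 2, so it stays [a].
Rule 2 applies to /a/ (between /h/ and /k/: in an unstressed syllable) → [ə].
/k/ (between /a/ and /s/) fails the environment for rule 1, so it stays [k].
/e/ meets the environment for rule 2 (in an unstressed syllable) → [ə].
/n/ (between /e/ and /i/) fails the environment for rule 3, so it stays [n].
/i/ (between /n/ and /f/) occurs in an unstressed syllable → [ə] by rule 2.

[məˈkahəksənəf]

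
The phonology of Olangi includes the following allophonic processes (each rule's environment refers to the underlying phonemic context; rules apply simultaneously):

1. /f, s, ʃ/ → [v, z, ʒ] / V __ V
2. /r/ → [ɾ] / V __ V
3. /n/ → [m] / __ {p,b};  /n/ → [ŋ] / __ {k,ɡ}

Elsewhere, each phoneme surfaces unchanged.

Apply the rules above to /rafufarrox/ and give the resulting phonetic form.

[ravuvarrox]

/r/ — word-initial; rule 2 does not apply here → [r].
/a/ (between /r/ and /f/) is unaffected → [a].
/f/ (between /a/ and /u/): between two vowels, so rule 1 applies → [v].
/u/ stays [u].
/f/ — between /u/ and /a/, between two vowels — surfaces as [v] (rule 1).
/a/ — not in any rule's target class → [a].
/r/ — between /a/ and /r/; rule 2 does not apply here → [r].
/r/ (between /r/ and /o/): rule 2 targets it, but not between two vowels → unchanged [r].
/o/ stays [o].
/x/ — not in any rule's target class → [x].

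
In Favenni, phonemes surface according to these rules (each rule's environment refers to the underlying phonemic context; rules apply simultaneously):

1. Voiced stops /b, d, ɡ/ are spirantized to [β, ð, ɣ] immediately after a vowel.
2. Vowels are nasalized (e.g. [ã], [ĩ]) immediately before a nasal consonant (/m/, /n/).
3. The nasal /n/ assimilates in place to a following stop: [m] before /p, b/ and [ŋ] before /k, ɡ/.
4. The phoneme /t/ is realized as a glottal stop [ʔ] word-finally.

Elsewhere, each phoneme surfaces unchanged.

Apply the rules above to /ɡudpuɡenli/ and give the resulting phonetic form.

[ɡuðpuɣẽnli]

/ɡ/ (word-initial) fails the environment for rule 1, so it stays [ɡ].
/u/ (between /ɡ/ and /d/): rule 2 targets it, but not before a nasal consonant → unchanged [u].
/d/ meets the environment for rule 1 (immediately after a vowel) → [ð].
/u/ (between /p/ and /ɡ/) is in the target of rule 2 but the environment (before a nasal consonant) is not met → [u].
Rule 1 applies to /ɡ/ (between /u/ and /e/: immediately after a vowel) → [ɣ].
Rule 2 applies to /e/ (between /ɡ/ and /n/: before a nasal consonant) → [ẽ].
/n/ (between /e/ and /l/): rule 3 targets it, but not before a labial or velar stop → unchanged [n].
/i/ (word-final): rule 2 targets it, but not before a nasal consonant → unchanged [i].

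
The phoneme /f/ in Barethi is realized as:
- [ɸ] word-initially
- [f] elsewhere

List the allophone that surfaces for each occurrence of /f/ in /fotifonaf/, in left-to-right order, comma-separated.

[ɸ], [f], [f]

Occurrence 1 (position 1): word-initially → [ɸ].
Occurrence 2 (position 5): no conditioning environment matches → elsewhere allophone [f].
Occurrence 3 (position 9): no conditioning environment matches → elsewhere allophone [f].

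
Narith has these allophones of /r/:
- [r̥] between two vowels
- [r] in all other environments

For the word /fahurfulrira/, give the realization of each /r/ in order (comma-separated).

Occurrence 1 (position 5): no conditioning environment matches → elsewhere allophone [r].
Occurrence 2 (position 9): no conditioning environment matches → elsewhere allophone [r].
Occurrence 3 (position 11): between two vowels → [r̥].

[r], [r], [r̥]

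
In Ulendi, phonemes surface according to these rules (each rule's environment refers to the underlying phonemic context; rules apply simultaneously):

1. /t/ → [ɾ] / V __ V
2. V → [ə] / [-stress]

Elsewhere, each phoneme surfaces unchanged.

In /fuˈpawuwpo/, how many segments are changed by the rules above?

Segments that undergo a rule: /u/ → [ə] (rule 2); /u/ → [ə] (rule 2); /o/ → [ə] (rule 2).
All other segments surface unchanged.

3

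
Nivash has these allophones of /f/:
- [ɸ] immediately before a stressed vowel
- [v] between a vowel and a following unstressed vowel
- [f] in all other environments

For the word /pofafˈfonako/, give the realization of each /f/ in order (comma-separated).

Occurrence 1 (position 3): between a vowel and a following unstressed vowel → [v].
Occurrence 2 (position 5): no conditioning environment matches → elsewhere allophone [f].
Occurrence 3 (position 6): immediately before a stressed vowel → [ɸ].

[v], [f], [ɸ]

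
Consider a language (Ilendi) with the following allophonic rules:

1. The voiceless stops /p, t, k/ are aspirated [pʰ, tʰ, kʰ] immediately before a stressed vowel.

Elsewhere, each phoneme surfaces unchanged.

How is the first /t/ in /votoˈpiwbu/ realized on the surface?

[t]

/t/ (between /o/ and /o/) is in the target of rule 1 but the environment (immediately before a stressed vowel) is not met → [t].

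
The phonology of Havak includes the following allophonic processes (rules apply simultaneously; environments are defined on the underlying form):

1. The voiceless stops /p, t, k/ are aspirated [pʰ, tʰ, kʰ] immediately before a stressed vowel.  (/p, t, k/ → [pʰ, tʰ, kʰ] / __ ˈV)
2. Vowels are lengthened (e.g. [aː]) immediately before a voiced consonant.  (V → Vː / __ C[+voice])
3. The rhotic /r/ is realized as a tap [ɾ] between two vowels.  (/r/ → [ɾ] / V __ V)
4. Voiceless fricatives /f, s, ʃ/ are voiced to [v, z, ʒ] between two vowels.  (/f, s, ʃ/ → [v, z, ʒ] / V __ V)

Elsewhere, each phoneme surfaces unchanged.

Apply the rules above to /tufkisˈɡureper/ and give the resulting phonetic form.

[tufkisˈɡuːɾepeːr]

/t/ — word-initial; rule 1 does not apply here → [t].
/u/ — between /t/ and /f/; rule 2 does not apply here → [u].
/f/ (between /u/ and /k/) fails the environment for rule 4, so it stays [f].
/k/ (between /f/ and /i/) fails the environment for rule 1, so it stays [k].
/i/ (between /k/ and /s/): rule 2 targets it, but not before a voiced consonant → unchanged [i].
/s/ (between /i/ and /ɡ/) is in the target of rule 4 but the environment (between two vowels) is not met → [s].
/ɡ/ stays [ɡ].
/u/ — between /ɡ/ and /r/, before a voiced consonant — surfaces as [uː] (rule 2).
/r/ — between /u/ and /e/, between two vowels — surfaces as [ɾ] (rule 3).
/e/ (between /r/ and /p/) fails the environment for rule 2, so it stays [e].
/p/ (between /e/ and /e/): rule 1 targets it, but not immediately before a stressed vowel → unchanged [p].
/e/ (between /p/ and /r/) occurs before a voiced consonant → [eː] by rule 2.
/r/ (word-final) fails the environment for rule 3, so it stays [r].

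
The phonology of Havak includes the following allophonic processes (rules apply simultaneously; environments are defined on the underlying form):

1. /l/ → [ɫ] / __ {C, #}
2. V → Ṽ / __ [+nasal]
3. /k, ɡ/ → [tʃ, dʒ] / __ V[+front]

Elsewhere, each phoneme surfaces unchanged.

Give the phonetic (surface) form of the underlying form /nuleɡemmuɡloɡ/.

/n/ (word-initial) is unaffected → [n].
/u/ — between /n/ and /l/; rule 2 does not apply here → [u].
/l/ (between /u/ and /e/) is in the target of rule 1 but the environment (word-finally or immediately before a consonant) is not met → [l].
/e/ (between /l/ and /ɡ/): rule 2 targets it, but not before a nasal consonant → unchanged [e].
/ɡ/ meets the environment for rule 3 (before a front vowel) → [dʒ].
Rule 2 applies to /e/ (between /ɡ/ and /m/: before a nasal consonant) → [ẽ].
/m/ stays [m].
/m/ stays [m].
/u/ (between /m/ and /ɡ/) fails the environment for rule 2, so it stays [u].
/ɡ/ (between /u/ and /l/): rule 3 targets it, but not before a front vowel → unchanged [ɡ].
/l/ (between /ɡ/ and /o/) fails the environment for rule 1, so it stays [l].
/o/ (between /l/ and /ɡ/): rule 2 targets it, but not before a nasal consonant → unchanged [o].
/ɡ/ (word-final): rule 3 targets it, but not before a front vowel → unchanged [ɡ].

[nuledʒẽmmuɡloɡ]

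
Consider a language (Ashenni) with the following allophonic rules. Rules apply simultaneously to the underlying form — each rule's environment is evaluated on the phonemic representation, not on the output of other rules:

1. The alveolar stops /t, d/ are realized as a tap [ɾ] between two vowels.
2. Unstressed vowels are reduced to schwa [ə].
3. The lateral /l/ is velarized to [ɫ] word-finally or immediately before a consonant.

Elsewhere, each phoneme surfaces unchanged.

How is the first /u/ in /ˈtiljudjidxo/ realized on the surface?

[ə]

Rule 2 applies to /u/ (between /j/ and /d/: in an unstressed syllable) → [ə].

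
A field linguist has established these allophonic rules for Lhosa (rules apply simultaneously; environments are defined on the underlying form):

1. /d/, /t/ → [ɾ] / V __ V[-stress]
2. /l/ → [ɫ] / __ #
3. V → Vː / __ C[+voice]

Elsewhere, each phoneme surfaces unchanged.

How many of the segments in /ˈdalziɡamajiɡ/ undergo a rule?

Segments that undergo a rule: /a/ → [aː] (rule 3); /i/ → [iː] (rule 3); /a/ → [aː] (rule 3); /a/ → [aː] (rule 3); /i/ → [iː] (rule 3).
All other segments surface unchanged.

5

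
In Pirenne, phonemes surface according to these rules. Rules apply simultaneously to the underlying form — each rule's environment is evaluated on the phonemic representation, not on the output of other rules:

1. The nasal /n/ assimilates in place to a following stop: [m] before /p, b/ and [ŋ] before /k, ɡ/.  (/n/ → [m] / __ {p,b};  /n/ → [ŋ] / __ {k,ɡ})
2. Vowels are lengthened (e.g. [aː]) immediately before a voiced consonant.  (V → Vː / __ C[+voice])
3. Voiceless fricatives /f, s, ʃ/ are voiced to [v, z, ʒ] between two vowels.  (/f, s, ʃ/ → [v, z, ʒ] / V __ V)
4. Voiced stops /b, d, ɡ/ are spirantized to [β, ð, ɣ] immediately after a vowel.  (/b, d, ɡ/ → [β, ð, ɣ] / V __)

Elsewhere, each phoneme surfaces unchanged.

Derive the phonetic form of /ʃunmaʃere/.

/ʃ/ (word-initial) is in the target of rule 3 but the environment (between two vowels) is not met → [ʃ].
/u/ — between /ʃ/ and /n/, before a voiced consonant — surfaces as [uː] (rule 2).
/n/ (between /u/ and /m/) fails the environment for rule 1, so it stays [n].
/m/ — not in any rule's target class → [m].
/a/ (between /m/ and /ʃ/): rule 2 targets it, but not before a voiced consonant → unchanged [a].
/ʃ/ meets the environment for rule 3 (between two vowels) → [ʒ].
/e/ meets the environment for rule 2 (before a voiced consonant) → [eː].
/r/ (between /e/ and /e/) is unaffected → [r].
/e/ (word-final): rule 2 targets it, but not before a voiced consonant → unchanged [e].

[ʃuːnmaʒeːre]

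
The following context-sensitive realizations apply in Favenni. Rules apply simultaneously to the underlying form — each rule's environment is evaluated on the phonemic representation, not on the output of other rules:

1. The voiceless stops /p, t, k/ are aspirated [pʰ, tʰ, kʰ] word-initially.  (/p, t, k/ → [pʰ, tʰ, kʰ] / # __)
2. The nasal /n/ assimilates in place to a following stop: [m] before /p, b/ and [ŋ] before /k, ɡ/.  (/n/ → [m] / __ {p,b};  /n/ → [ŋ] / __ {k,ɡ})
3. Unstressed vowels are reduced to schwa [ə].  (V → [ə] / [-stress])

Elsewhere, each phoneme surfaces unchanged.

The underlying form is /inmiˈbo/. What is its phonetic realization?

[ənməˈbo]

/i/ (word-initial) occurs in an unstressed syllable → [ə] by rule 3.
/n/ (between /i/ and /m/): rule 2 targets it, but not before a labial or velar stop → unchanged [n].
/m/ — not in any rule's target class → [m].
/i/ (between /m/ and /b/): in an unstressed syllable, so rule 3 applies → [ə].
/b/ (between /i/ and /o/): no rule targets it → [b].
/o/ — word-final; rule 3 does not apply here → [o].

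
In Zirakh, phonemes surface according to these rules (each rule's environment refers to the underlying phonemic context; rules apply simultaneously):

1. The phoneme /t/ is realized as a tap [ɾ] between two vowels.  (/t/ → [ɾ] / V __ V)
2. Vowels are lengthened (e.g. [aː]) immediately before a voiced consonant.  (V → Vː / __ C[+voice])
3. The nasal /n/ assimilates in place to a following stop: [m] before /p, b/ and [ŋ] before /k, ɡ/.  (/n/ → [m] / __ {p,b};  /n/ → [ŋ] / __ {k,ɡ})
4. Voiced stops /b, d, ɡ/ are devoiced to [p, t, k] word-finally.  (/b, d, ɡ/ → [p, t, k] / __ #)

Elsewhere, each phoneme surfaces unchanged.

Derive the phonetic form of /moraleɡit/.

/m/ stays [m].
/o/ meets the environment for rule 2 (before a voiced consonant) → [oː].
/r/ (between /o/ and /a/) is unaffected → [r].
/a/ (between /r/ and /l/) occurs before a voiced consonant → [aː] by rule 2.
/l/ (between /a/ and /e/): no rule targets it → [l].
/e/ (between /l/ and /ɡ/): before a voiced consonant, so rule 2 applies → [eː].
/ɡ/ (between /e/ and /i/) fails the environment for rule 4, so it stays [ɡ].
/i/ (between /ɡ/ and /t/): rule 2 targets it, but not before a voiced consonant → unchanged [i].
/t/ (word-final) is in the target of rule 1 but the environment (between two vowels) is not met → [t].

[moːraːleːɡit]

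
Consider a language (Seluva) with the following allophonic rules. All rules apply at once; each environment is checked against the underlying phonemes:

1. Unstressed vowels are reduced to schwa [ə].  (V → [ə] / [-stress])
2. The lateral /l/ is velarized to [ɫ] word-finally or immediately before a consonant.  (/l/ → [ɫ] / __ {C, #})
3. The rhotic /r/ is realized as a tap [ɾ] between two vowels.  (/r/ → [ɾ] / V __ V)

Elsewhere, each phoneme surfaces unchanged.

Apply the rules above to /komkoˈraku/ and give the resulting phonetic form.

/k/ (word-initial): no rule targets it → [k].
/o/ (between /k/ and /m/) occurs in an unstressed syllable → [ə] by rule 1.
/m/ (between /o/ and /k/): no rule targets it → [m].
/k/ — not in any rule's target class → [k].
/o/ meets the environment for rule 1 (in an unstressed syllable) → [ə].
Rule 3 applies to /r/ (between /o/ and /a/: between two vowels) → [ɾ].
/a/ — between /r/ and /k/; rule 1 does not apply here → [a].
/k/ (between /a/ and /u/): no rule targets it → [k].
/u/ (word-final) occurs in an unstressed syllable → [ə] by rule 1.

[kəmkəˈɾakə]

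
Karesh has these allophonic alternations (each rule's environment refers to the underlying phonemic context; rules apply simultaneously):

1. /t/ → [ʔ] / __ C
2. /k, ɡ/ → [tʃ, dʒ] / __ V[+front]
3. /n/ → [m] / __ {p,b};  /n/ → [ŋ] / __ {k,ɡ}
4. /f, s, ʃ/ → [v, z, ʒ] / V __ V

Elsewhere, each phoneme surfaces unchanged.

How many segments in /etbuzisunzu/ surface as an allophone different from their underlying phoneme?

Segments that undergo a rule: /t/ → [ʔ] (rule 1); /s/ → [z] (rule 4).
All other segments surface unchanged.

2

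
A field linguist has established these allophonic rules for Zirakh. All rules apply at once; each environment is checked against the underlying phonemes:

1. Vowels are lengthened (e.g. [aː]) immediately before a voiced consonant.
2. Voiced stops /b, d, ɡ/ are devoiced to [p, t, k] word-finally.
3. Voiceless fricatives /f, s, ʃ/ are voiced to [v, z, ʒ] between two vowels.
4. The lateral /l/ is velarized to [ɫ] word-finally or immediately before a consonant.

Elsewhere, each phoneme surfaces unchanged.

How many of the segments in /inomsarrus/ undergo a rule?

Segments that undergo a rule: /i/ → [iː] (rule 1); /o/ → [oː] (rule 1); /a/ → [aː] (rule 1).
All other segments surface unchanged.

3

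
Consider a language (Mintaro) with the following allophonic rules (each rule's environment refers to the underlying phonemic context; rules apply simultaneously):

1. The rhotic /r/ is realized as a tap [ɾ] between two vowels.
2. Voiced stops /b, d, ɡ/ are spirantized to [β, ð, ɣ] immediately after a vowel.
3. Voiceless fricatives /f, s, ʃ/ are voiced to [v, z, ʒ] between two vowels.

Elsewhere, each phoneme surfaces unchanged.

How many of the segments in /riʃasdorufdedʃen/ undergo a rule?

3

Segments that undergo a rule: /ʃ/ → [ʒ] (rule 3); /r/ → [ɾ] (rule 1); /d/ → [ð] (rule 2).
All other segments surface unchanged.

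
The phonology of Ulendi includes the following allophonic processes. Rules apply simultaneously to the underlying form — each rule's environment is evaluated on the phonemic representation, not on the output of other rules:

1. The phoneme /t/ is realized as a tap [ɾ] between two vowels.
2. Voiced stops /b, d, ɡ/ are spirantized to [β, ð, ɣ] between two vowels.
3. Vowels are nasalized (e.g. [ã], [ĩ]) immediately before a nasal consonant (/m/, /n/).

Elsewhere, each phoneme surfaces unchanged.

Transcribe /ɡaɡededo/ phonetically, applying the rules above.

[ɡaɣeðeðo]

/ɡ/ (word-initial) fails the environment for rule 2, so it stays [ɡ].
/a/ (between /ɡ/ and /ɡ/): rule 3 targets it, but not before a nasal consonant → unchanged [a].
/ɡ/ (between /a/ and /e/) occurs between two vowels → [ɣ] by rule 2.
/e/ — between /ɡ/ and /d/; rule 3 does not apply here → [e].
/d/ meets the environment for rule 2 (between two vowels) → [ð].
/e/ (between /d/ and /d/) is in the target of rule 3 but the environment (before a nasal consonant) is not met → [e].
/d/ — between /e/ and /o/, between two vowels — surfaces as [ð] (rule 2).
/o/ (word-final) fails the environment for rule 3, so it stays [o].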